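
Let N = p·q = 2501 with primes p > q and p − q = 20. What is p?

61

Since p = q + 20, we have 2501 = q(q + 20), so q² + 20q − 2501 = 0.
Discriminant: 20² + 4·2501 = 400 + 10004 = 10404; √10404 = 102.
q = (−20 + 102)/2 = 41, and p = q + 20 = 61.
Check: 41 · 61 = 2501.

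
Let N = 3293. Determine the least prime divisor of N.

37

3293 is odd.
Digit sum 17, not divisible by 3.
Ends in 3: not divisible by 5.
7: 3293 = 7·470 + 3
11: 3293 = 11·299 + 4
13: 3293 = 13·253 + 4
17: 3293 = 17·193 + 12
19: 3293 = 19·173 + 6
23: 3293 = 23·143 + 4
29: 3293 = 29·113 + 16
31: 3293 = 31·106 + 7
37: 3293 = 37·89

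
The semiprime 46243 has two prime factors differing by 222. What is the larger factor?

353

Since p = q + 222, we have 46243 = q(q + 222), so q² + 222q − 46243 = 0.
Discriminant: 222² + 4·46243 = 49284 + 184972 = 234256; √234256 = 484.
q = (−222 + 484)/2 = 131, and p = q + 222 = 353.
Check: 131 · 353 = 46243.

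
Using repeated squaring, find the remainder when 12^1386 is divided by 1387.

875

12^1 ≡ 12 (mod 1387)
12^2 ≡ 12^2 = 144 ≡ 144 (mod 1387)
12^4 ≡ 144^2 = 20736 ≡ 1318 (mod 1387)
12^8 ≡ 1318^2 = 1737124 ≡ 600 (mod 1387)
12^16 ≡ 600^2 = 360000 ≡ 767 (mod 1387)
12^32 ≡ 767^2 = 588289 ≡ 201 (mod 1387)
12^64 ≡ 201^2 = 40401 ≡ 178 (mod 1387)
12^128 ≡ 178^2 = 31684 ≡ 1170 (mod 1387)
12^256 ≡ 1170^2 = 1368900 ≡ 1318 (mod 1387)
12^512 ≡ 1318^2 = 1737124 ≡ 600 (mod 1387)
12^1024 ≡ 600^2 = 360000 ≡ 767 (mod 1387)
1386 = 1024 + 256 + 64 + 32 + 8 + 2 in binary powers of 2.
So 12^1386 ≡ 767 · 1318 · 178 · 201 · 600 · 144 ≡ 875 (mod 1387).
Since 875 ≠ 1, base 12 is a Fermat witness: 1387 is composite.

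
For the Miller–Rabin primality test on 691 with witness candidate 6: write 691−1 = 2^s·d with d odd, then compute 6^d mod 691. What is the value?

691 − 1 = 690 = 2^1 · 345, so d = 345.
6^1 ≡ 6 (mod 691)
6^2 ≡ 6^2 = 36 ≡ 36 (mod 691)
6^4 ≡ 36^2 = 1296 ≡ 605 (mod 691)
6^8 ≡ 605^2 = 366025 ≡ 486 (mod 691)
6^16 ≡ 486^2 = 236196 ≡ 565 (mod 691)
6^32 ≡ 565^2 = 319225 ≡ 674 (mod 691)
6^64 ≡ 674^2 = 454276 ≡ 289 (mod 691)
6^128 ≡ 289^2 = 83521 ≡ 601 (mod 691)
6^256 ≡ 601^2 = 361201 ≡ 499 (mod 691)
345 = 256 + 64 + 16 + 8 + 1 in binary powers of 2.
So 6^345 ≡ 499 · 289 · 565 · 486 · 6 ≡ 1 (mod 691).
Since 6^d ≡ 1 (mod 691), base 6 does not prove 691 composite.

1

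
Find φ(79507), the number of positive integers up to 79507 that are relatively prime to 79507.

Factor: 79507 = 43^3.
φ(79507) = 43^2·(43−1) = 77658.

77658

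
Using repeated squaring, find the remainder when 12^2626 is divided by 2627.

83

12^1 ≡ 12 (mod 2627)
12^2 ≡ 12^2 = 144 ≡ 144 (mod 2627)
12^4 ≡ 144^2 = 20736 ≡ 2347 (mod 2627)
12^8 ≡ 2347^2 = 5508409 ≡ 2217 (mod 2627)
12^16 ≡ 2217^2 = 4915089 ≡ 2599 (mod 2627)
12^32 ≡ 2599^2 = 6754801 ≡ 784 (mod 2627)
12^64 ≡ 784^2 = 614656 ≡ 2565 (mod 2627)
12^128 ≡ 2565^2 = 6579225 ≡ 1217 (mod 2627)
12^256 ≡ 1217^2 = 1481089 ≡ 2088 (mod 2627)
12^512 ≡ 2088^2 = 4359744 ≡ 1551 (mod 2627)
12^1024 ≡ 1551^2 = 2405601 ≡ 1896 (mod 2627)
12^2048 ≡ 1896^2 = 3594816 ≡ 1080 (mod 2627)
2626 = 2048 + 512 + 64 + 2 in binary powers of 2.
So 12^2626 ≡ 1080 · 1551 · 2565 · 144 ≡ 83 (mod 2627).
Since 83 ≠ 1, base 12 is a Fermat witness: 2627 is composite.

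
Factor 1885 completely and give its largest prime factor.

1885 = 5 · 377
377 = 13 · 29
29 is prime.
So 1885 = 5 · 13 · 29; the largest prime factor is 29.

29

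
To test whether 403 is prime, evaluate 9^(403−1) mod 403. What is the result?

9^1 ≡ 9 (mod 403)
9^2 ≡ 9^2 = 81 ≡ 81 (mod 403)
9^4 ≡ 81^2 = 6561 ≡ 113 (mod 403)
9^8 ≡ 113^2 = 12769 ≡ 276 (mod 403)
9^16 ≡ 276^2 = 76176 ≡ 9 (mod 403)
9^32 ≡ 9^2 = 81 ≡ 81 (mod 403)
9^64 ≡ 81^2 = 6561 ≡ 113 (mod 403)
9^128 ≡ 113^2 = 12769 ≡ 276 (mod 403)
9^256 ≡ 276^2 = 76176 ≡ 9 (mod 403)
402 = 256 + 128 + 16 + 2 in binary powers of 2.
So 9^402 ≡ 9 · 276 · 9 · 81 ≡ 157 (mod 403).
Since 157 ≠ 1, base 9 is a Fermat witness: 403 is composite.

157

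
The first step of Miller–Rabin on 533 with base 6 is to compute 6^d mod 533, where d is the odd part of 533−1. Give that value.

533 − 1 = 532 = 2^2 · 133, so d = 133.
6^1 ≡ 6 (mod 533)
6^2 ≡ 6^2 = 36 ≡ 36 (mod 533)
6^4 ≡ 36^2 = 1296 ≡ 230 (mod 533)
6^8 ≡ 230^2 = 52900 ≡ 133 (mod 533)
6^16 ≡ 133^2 = 17689 ≡ 100 (mod 533)
6^32 ≡ 100^2 = 10000 ≡ 406 (mod 533)
6^64 ≡ 406^2 = 164836 ≡ 139 (mod 533)
6^128 ≡ 139^2 = 19321 ≡ 133 (mod 533)
133 = 128 + 4 + 1 in binary powers of 2.
So 6^133 ≡ 133 · 230 · 6 ≡ 188 (mod 533).
Squaring chain: 188 → 166; never reaches −1, so base 6 is a Miller–Rabin witness that 533 is composite.

188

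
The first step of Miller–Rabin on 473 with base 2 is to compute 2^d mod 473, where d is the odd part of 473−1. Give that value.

94

473 − 1 = 472 = 2^3 · 59, so d = 59.
2^1 ≡ 2 (mod 473)
2^2 ≡ 2^2 = 4 ≡ 4 (mod 473)
2^4 ≡ 4^2 = 16 ≡ 16 (mod 473)
2^8 ≡ 16^2 = 256 ≡ 256 (mod 473)
2^16 ≡ 256^2 = 65536 ≡ 262 (mod 473)
2^32 ≡ 262^2 = 68644 ≡ 59 (mod 473)
59 = 32 + 16 + 8 + 2 + 1 in binary powers of 2.
So 2^59 ≡ 59 · 262 · 256 · 4 · 2 ≡ 94 (mod 473).
Squaring chain: 94 → 322 → 97; never reaches −1, so base 2 is a Miller–Rabin witness that 473 is composite.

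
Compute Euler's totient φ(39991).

32928

Factor: 39991 = 7 · 29 · 197.
φ(39991) = (7−1) · (29−1) · (197−1) = 6 · 28 · 196 = 32928.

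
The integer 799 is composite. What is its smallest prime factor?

17

799 is odd.
Digit sum 25, not divisible by 3.
Ends in 9: not divisible by 5.
7: 799 = 7·114 + 1
11: 799 = 11·72 + 7
13: 799 = 13·61 + 6
17: 799 = 17·47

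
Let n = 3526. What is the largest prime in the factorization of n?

43

3526 = 2 · 1763
1763 = 41 · 43
43 is prime.
So 3526 = 2 · 41 · 43; the largest prime factor is 43.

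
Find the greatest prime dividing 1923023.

89

1923023 = 17 · 113119
113119 = 31 · 3649
3649 = 41 · 89
89 is prime.
So 1923023 = 17 · 31 · 41 · 89; the largest prime factor is 89.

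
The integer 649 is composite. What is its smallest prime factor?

11

649 is odd.
Digit sum 19, not divisible by 3.
Ends in 9: not divisible by 5.
7: 649 = 7·92 + 5
11: 649 = 11·59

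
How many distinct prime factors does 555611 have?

555611 = 7^2 · 11339
11339 = 17 · 667
667 = 23 · 29
555611 = 7^2 · 17 · 23 · 29, which has 4 distinct prime factors.

4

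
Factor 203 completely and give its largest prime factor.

29

203 = 7 · 29
29 is prime.
So 203 = 7 · 29; the largest prime factor is 29.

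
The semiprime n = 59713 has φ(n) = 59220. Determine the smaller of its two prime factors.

211

φ(n) = (p−1)(q−1) = n − (p+q) + 1, so p + q = 59713 − 59220 + 1 = 494.
p and q are the roots of t² − 494t + 59713 = 0.
Discriminant: 494² − 4·59713 = 244036 − 238852 = 5184; √5184 = 72.
q = (494 − 72)/2 = 211, p = (494 + 72)/2 = 283.
Check: 211 · 283 = 59713.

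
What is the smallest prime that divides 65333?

65333 is odd.
Digit sum 20, not divisible by 3.
Ends in 3: not divisible by 5.
7: 65333 = 7·9333 + 2
11: 65333 = 11·5939 + 4
13: 65333 = 13·5025 + 8
17: 65333 = 17·3843 + 2
19: 65333 = 19·3438 + 11
23: 65333 = 23·2840 + 13
29: 65333 = 29·2252 + 25
31: 65333 = 31·2107 + 16
37: 65333 = 37·1765 + 28
41: 65333 = 41·1593 + 20
43: 65333 = 43·1519 + 16
47: 65333 = 47·1390 + 3
53: 65333 = 53·1232 + 37
59: 65333 = 59·1107 + 20
61: 65333 = 61·1071 + 2
67: 65333 = 67·975 + 8
71: 65333 = 71·920 + 13
73: 65333 = 73·894 + 71
79: 65333 = 79·827

79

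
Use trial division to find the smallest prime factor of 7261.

53

7261 is odd.
Digit sum 16, not divisible by 3.
Ends in 1: not divisible by 5.
7: 7261 = 7·1037 + 2
11: 7261 = 11·660 + 1
13: 7261 = 13·558 + 7
17: 7261 = 17·427 + 2
19: 7261 = 19·382 + 3
23: 7261 = 23·315 + 16
29: 7261 = 29·250 + 11
31: 7261 = 31·234 + 7
37: 7261 = 37·196 + 9
41: 7261 = 41·177 + 4
43: 7261 = 43·168 + 37
47: 7261 = 47·154 + 23
53: 7261 = 53·137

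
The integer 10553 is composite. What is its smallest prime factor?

61

10553 is odd.
Digit sum 14, not divisible by 3.
Ends in 3: not divisible by 5.
7: 10553 = 7·1507 + 4
11: 10553 = 11·959 + 4
13: 10553 = 13·811 + 10
17: 10553 = 17·620 + 13
19: 10553 = 19·555 + 8
23: 10553 = 23·458 + 19
29: 10553 = 29·363 + 26
31: 10553 = 31·340 + 13
37: 10553 = 37·285 + 8
41: 10553 = 41·257 + 16
43: 10553 = 43·245 + 18
47: 10553 = 47·224 + 25
53: 10553 = 53·199 + 6
59: 10553 = 59·178 + 51
61: 10553 = 61·173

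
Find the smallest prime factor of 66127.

89

66127 is odd.
Digit sum 22, not divisible by 3.
Ends in 7: not divisible by 5.
7: 66127 = 7·9446 + 5
11: 66127 = 11·6011 + 6
13: 66127 = 13·5086 + 9
17: 66127 = 17·3889 + 14
19: 66127 = 19·3480 + 7
23: 66127 = 23·2875 + 2
29: 66127 = 29·2280 + 7
31: 66127 = 31·2133 + 4
37: 66127 = 37·1787 + 8
41: 66127 = 41·1612 + 35
43: 66127 = 43·1537 + 36
47: 66127 = 47·1406 + 45
53: 66127 = 53·1247 + 36
59: 66127 = 59·1120 + 47
61: 66127 = 61·1084 + 3
67: 66127 = 67·986 + 65
71: 66127 = 71·931 + 26
73: 66127 = 73·905 + 62
79: 66127 = 79·837 + 4
83: 66127 = 83·796 + 59
89: 66127 = 89·743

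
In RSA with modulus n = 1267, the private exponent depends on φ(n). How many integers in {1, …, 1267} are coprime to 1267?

1080

Factor: 1267 = 7 · 181.
φ(1267) = (7−1) · (181−1) = 6 · 180 = 1080.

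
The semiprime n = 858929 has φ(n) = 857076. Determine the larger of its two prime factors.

947

φ(n) = (p−1)(q−1) = n − (p+q) + 1, so p + q = 858929 − 857076 + 1 = 1854.
p and q are the roots of t² − 1854t + 858929 = 0.
Discriminant: 1854² − 4·858929 = 3437316 − 3435716 = 1600; √1600 = 40.
q = (1854 − 40)/2 = 907, p = (1854 + 40)/2 = 947.
Check: 907 · 947 = 858929.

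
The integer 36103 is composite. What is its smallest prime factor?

36103 is odd.
Digit sum 13, not divisible by 3.
Ends in 3: not divisible by 5.
7: 36103 = 7·5157 + 4
11: 36103 = 11·3282 + 1
13: 36103 = 13·2777 + 2
17: 36103 = 17·2123 + 12
19: 36103 = 19·1900 + 3
23: 36103 = 23·1569 + 16
29: 36103 = 29·1244 + 27
31: 36103 = 31·1164 + 19
37: 36103 = 37·975 + 28
41: 36103 = 41·880 + 23
43: 36103 = 43·839 + 26
47: 36103 = 47·768 + 7
53: 36103 = 53·681 + 10
59: 36103 = 59·611 + 54
61: 36103 = 61·591 + 52
67: 36103 = 67·538 + 57
71: 36103 = 71·508 + 35
73: 36103 = 73·494 + 41
79: 36103 = 79·457

79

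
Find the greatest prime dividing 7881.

71

7881 = 3 · 2627
2627 = 37 · 71
71 is prime.
So 7881 = 3 · 37 · 71; the largest prime factor is 71.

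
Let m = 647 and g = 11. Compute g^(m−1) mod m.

11^1 ≡ 11 (mod 647)
11^2 ≡ 11^2 = 121 ≡ 121 (mod 647)
11^4 ≡ 121^2 = 14641 ≡ 407 (mod 647)
11^8 ≡ 407^2 = 165649 ≡ 17 (mod 647)
11^16 ≡ 17^2 = 289 ≡ 289 (mod 647)
11^32 ≡ 289^2 = 83521 ≡ 58 (mod 647)
11^64 ≡ 58^2 = 3364 ≡ 129 (mod 647)
11^128 ≡ 129^2 = 16641 ≡ 466 (mod 647)
11^256 ≡ 466^2 = 217156 ≡ 411 (mod 647)
11^512 ≡ 411^2 = 168921 ≡ 54 (mod 647)
646 = 512 + 128 + 4 + 2 in binary powers of 2.
So 11^646 ≡ 54 · 466 · 407 · 121 ≡ 1 (mod 647).
Since the result is 1, base 11 gives no evidence that 647 is composite.

1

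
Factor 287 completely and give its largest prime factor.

41

287 = 7 · 41
41 is prime.
So 287 = 7 · 41; the largest prime factor is 41.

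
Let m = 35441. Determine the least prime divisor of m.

35441 is odd.
Digit sum 17, not divisible by 3.
Ends in 1: not divisible by 5.
7: 35441 = 7·5063

7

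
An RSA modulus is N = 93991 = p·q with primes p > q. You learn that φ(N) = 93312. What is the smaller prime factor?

φ(n) = (p−1)(q−1) = n − (p+q) + 1, so p + q = 93991 − 93312 + 1 = 680.
p and q are the roots of t² − 680t + 93991 = 0.
Discriminant: 680² − 4·93991 = 462400 − 375964 = 86436; √86436 = 294.
q = (680 − 294)/2 = 193, p = (680 + 294)/2 = 487.
Check: 193 · 487 = 93991.

193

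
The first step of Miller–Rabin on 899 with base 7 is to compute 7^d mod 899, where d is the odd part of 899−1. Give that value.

877

899 − 1 = 898 = 2^1 · 449, so d = 449.
7^1 ≡ 7 (mod 899)
7^2 ≡ 7^2 = 49 ≡ 49 (mod 899)
7^4 ≡ 49^2 = 2401 ≡ 603 (mod 899)
7^8 ≡ 603^2 = 363609 ≡ 413 (mod 899)
7^16 ≡ 413^2 = 170569 ≡ 658 (mod 899)
7^32 ≡ 658^2 = 432964 ≡ 545 (mod 899)
7^64 ≡ 545^2 = 297025 ≡ 355 (mod 899)
7^128 ≡ 355^2 = 126025 ≡ 165 (mod 899)
7^256 ≡ 165^2 = 27225 ≡ 255 (mod 899)
449 = 256 + 128 + 64 + 1 in binary powers of 2.
So 7^449 ≡ 255 · 165 · 355 · 7 ≡ 877 (mod 899).
Squaring chain: 877; never reaches −1, so base 7 is a Miller–Rabin witness that 899 is composite.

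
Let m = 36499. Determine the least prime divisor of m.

17

36499 is odd.
Digit sum 31, not divisible by 3.
Ends in 9: not divisible by 5.
7: 36499 = 7·5214 + 1
11: 36499 = 11·3318 + 1
13: 36499 = 13·2807 + 8
17: 36499 = 17·2147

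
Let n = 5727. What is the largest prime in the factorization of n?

5727 = 3 · 1909
1909 = 23 · 83
83 is prime.
So 5727 = 3 · 23 · 83; the largest prime factor is 83.

83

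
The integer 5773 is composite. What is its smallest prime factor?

5773 is odd.
Digit sum 22, not divisible by 3.
Ends in 3: not divisible by 5.
7: 5773 = 7·824 + 5
11: 5773 = 11·524 + 9
13: 5773 = 13·444 + 1
17: 5773 = 17·339 + 10
19: 5773 = 19·303 + 16
23: 5773 = 23·251

23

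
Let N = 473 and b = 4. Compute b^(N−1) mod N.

236

4^1 ≡ 4 (mod 473)
4^2 ≡ 4^2 = 16 ≡ 16 (mod 473)
4^4 ≡ 16^2 = 256 ≡ 256 (mod 473)
4^8 ≡ 256^2 = 65536 ≡ 262 (mod 473)
4^16 ≡ 262^2 = 68644 ≡ 59 (mod 473)
4^32 ≡ 59^2 = 3481 ≡ 170 (mod 473)
4^64 ≡ 170^2 = 28900 ≡ 47 (mod 473)
4^128 ≡ 47^2 = 2209 ≡ 317 (mod 473)
4^256 ≡ 317^2 = 100489 ≡ 213 (mod 473)
472 = 256 + 128 + 64 + 16 + 8 in binary powers of 2.
So 4^472 ≡ 213 · 317 · 47 · 59 · 262 ≡ 236 (mod 473).
Since 236 ≠ 1, base 4 is a Fermat witness: 473 is composite.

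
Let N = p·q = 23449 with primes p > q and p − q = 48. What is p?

179

Since p = q + 48, we have 23449 = q(q + 48), so q² + 48q − 23449 = 0.
Discriminant: 48² + 4·23449 = 2304 + 93796 = 96100; √96100 = 310.
q = (−48 + 310)/2 = 131, and p = q + 48 = 179.
Check: 131 · 179 = 23449.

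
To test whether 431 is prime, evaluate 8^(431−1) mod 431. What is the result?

1

8^1 ≡ 8 (mod 431)
8^2 ≡ 8^2 = 64 ≡ 64 (mod 431)
8^4 ≡ 64^2 = 4096 ≡ 217 (mod 431)
8^8 ≡ 217^2 = 47089 ≡ 110 (mod 431)
8^16 ≡ 110^2 = 12100 ≡ 32 (mod 431)
8^32 ≡ 32^2 = 1024 ≡ 162 (mod 431)
8^64 ≡ 162^2 = 26244 ≡ 384 (mod 431)
8^128 ≡ 384^2 = 147456 ≡ 54 (mod 431)
8^256 ≡ 54^2 = 2916 ≡ 330 (mod 431)
430 = 256 + 128 + 32 + 8 + 4 + 2 in binary powers of 2.
So 8^430 ≡ 330 · 54 · 162 · 110 · 217 · 64 ≡ 1 (mod 431).
Since the result is 1, base 8 gives no evidence that 431 is composite.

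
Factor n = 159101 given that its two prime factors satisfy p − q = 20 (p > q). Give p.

409

Since p = q + 20, we have 159101 = q(q + 20), so q² + 20q − 159101 = 0.
Discriminant: 20² + 4·159101 = 400 + 636404 = 636804; √636804 = 798.
q = (−20 + 798)/2 = 389, and p = q + 20 = 409.
Check: 389 · 409 = 159101.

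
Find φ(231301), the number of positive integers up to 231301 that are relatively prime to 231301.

Factor: 231301 = 7 · 173 · 191.
φ(231301) = (7−1) · (173−1) · (191−1) = 6 · 172 · 190 = 196080.

196080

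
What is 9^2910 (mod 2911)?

9^1 ≡ 9 (mod 2911)
9^2 ≡ 9^2 = 81 ≡ 81 (mod 2911)
9^4 ≡ 81^2 = 6561 ≡ 739 (mod 2911)
9^8 ≡ 739^2 = 546121 ≡ 1764 (mod 2911)
9^16 ≡ 1764^2 = 3111696 ≡ 2748 (mod 2911)
9^32 ≡ 2748^2 = 7551504 ≡ 370 (mod 2911)
9^64 ≡ 370^2 = 136900 ≡ 83 (mod 2911)
9^128 ≡ 83^2 = 6889 ≡ 1067 (mod 2911)
9^256 ≡ 1067^2 = 1138489 ≡ 288 (mod 2911)
9^512 ≡ 288^2 = 82944 ≡ 1436 (mod 2911)
9^1024 ≡ 1436^2 = 2062096 ≡ 1108 (mod 2911)
9^2048 ≡ 1108^2 = 1227664 ≡ 2133 (mod 2911)
2910 = 2048 + 512 + 256 + 64 + 16 + 8 + 4 + 2 in binary powers of 2.
So 9^2910 ≡ 2133 · 1436 · 288 · 83 · 2748 · 1764 · 739 · 81 ≡ 2746 (mod 2911).
Since 2746 ≠ 1, base 9 is a Fermat witness: 2911 is composite.

2746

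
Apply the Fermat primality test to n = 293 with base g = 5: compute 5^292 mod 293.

1

5^1 ≡ 5 (mod 293)
5^2 ≡ 5^2 = 25 ≡ 25 (mod 293)
5^4 ≡ 25^2 = 625 ≡ 39 (mod 293)
5^8 ≡ 39^2 = 1521 ≡ 56 (mod 293)
5^16 ≡ 56^2 = 3136 ≡ 206 (mod 293)
5^32 ≡ 206^2 = 42436 ≡ 244 (mod 293)
5^64 ≡ 244^2 = 59536 ≡ 57 (mod 293)
5^128 ≡ 57^2 = 3249 ≡ 26 (mod 293)
5^256 ≡ 26^2 = 676 ≡ 90 (mod 293)
292 = 256 + 32 + 4 in binary powers of 2.
So 5^292 ≡ 90 · 244 · 39 ≡ 1 (mod 293).
Since the result is 1, base 5 gives no evidence that 293 is composite.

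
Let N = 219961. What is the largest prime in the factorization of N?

219961 = 7 · 31423
31423 = 7 · 4489
4489 = 67 · 67
67 = 67 · 1
So 219961 = 7^2 · 67^2; the largest prime factor is 67.

67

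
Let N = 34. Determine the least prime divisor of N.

34 is even: 2 divides it.

2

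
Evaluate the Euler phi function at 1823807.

Factor: 1823807 = 67 · 163 · 167.
φ(1823807) = (67−1) · (163−1) · (167−1) = 66 · 162 · 166 = 1774872.

1774872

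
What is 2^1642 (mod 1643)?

779

2^1 ≡ 2 (mod 1643)
2^2 ≡ 2^2 = 4 ≡ 4 (mod 1643)
2^4 ≡ 4^2 = 16 ≡ 16 (mod 1643)
2^8 ≡ 16^2 = 256 ≡ 256 (mod 1643)
2^16 ≡ 256^2 = 65536 ≡ 1459 (mod 1643)
2^32 ≡ 1459^2 = 2128681 ≡ 996 (mod 1643)
2^64 ≡ 996^2 = 992016 ≡ 1287 (mod 1643)
2^128 ≡ 1287^2 = 1656369 ≡ 225 (mod 1643)
2^256 ≡ 225^2 = 50625 ≡ 1335 (mod 1643)
2^512 ≡ 1335^2 = 1782225 ≡ 1213 (mod 1643)
2^1024 ≡ 1213^2 = 1471369 ≡ 884 (mod 1643)
1642 = 1024 + 512 + 64 + 32 + 8 + 2 in binary powers of 2.
So 2^1642 ≡ 884 · 1213 · 1287 · 996 · 256 · 4 ≡ 779 (mod 1643).
Since 779 ≠ 1, base 2 is a Fermat witness: 1643 is composite.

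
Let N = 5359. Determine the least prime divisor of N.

23

5359 is odd.
Digit sum 22, not divisible by 3.
Ends in 9: not divisible by 5.
7: 5359 = 7·765 + 4
11: 5359 = 11·487 + 2
13: 5359 = 13·412 + 3
17: 5359 = 17·315 + 4
19: 5359 = 19·282 + 1
23: 5359 = 23·233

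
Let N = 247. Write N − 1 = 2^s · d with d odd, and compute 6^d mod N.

247 − 1 = 246 = 2^1 · 123, so d = 123.
6^1 ≡ 6 (mod 247)
6^2 ≡ 6^2 = 36 ≡ 36 (mod 247)
6^4 ≡ 36^2 = 1296 ≡ 61 (mod 247)
6^8 ≡ 61^2 = 3721 ≡ 16 (mod 247)
6^16 ≡ 16^2 = 256 ≡ 9 (mod 247)
6^32 ≡ 9^2 = 81 ≡ 81 (mod 247)
6^64 ≡ 81^2 = 6561 ≡ 139 (mod 247)
123 = 64 + 32 + 16 + 8 + 2 + 1 in binary powers of 2.
So 6^123 ≡ 139 · 81 · 9 · 16 · 36 · 6 ≡ 125 (mod 247).
Squaring chain: 125; never reaches −1, so base 6 is a Miller–Rabin witness that 247 is composite.

125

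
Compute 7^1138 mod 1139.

7^1 ≡ 7 (mod 1139)
7^2 ≡ 7^2 = 49 ≡ 49 (mod 1139)
7^4 ≡ 49^2 = 2401 ≡ 123 (mod 1139)
7^8 ≡ 123^2 = 15129 ≡ 322 (mod 1139)
7^16 ≡ 322^2 = 103684 ≡ 35 (mod 1139)
7^32 ≡ 35^2 = 1225 ≡ 86 (mod 1139)
7^64 ≡ 86^2 = 7396 ≡ 562 (mod 1139)
7^128 ≡ 562^2 = 315844 ≡ 341 (mod 1139)
7^256 ≡ 341^2 = 116281 ≡ 103 (mod 1139)
7^512 ≡ 103^2 = 10609 ≡ 358 (mod 1139)
7^1024 ≡ 358^2 = 128164 ≡ 596 (mod 1139)
1138 = 1024 + 64 + 32 + 16 + 2 in binary powers of 2.
So 7^1138 ≡ 596 · 562 · 86 · 35 · 49 ≡ 236 (mod 1139).
Since 236 ≠ 1, base 7 is a Fermat witness: 1139 is composite.

236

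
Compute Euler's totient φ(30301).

Factor: 30301 = 157 · 193.
φ(30301) = (157−1) · (193−1) = 156 · 192 = 29952.

29952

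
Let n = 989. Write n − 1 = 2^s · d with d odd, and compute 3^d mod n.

989 − 1 = 988 = 2^2 · 247, so d = 247.
3^1 ≡ 3 (mod 989)
3^2 ≡ 3^2 = 9 ≡ 9 (mod 989)
3^4 ≡ 9^2 = 81 ≡ 81 (mod 989)
3^8 ≡ 81^2 = 6561 ≡ 627 (mod 989)
3^16 ≡ 627^2 = 393129 ≡ 496 (mod 989)
3^32 ≡ 496^2 = 246016 ≡ 744 (mod 989)
3^64 ≡ 744^2 = 553536 ≡ 685 (mod 989)
3^128 ≡ 685^2 = 469225 ≡ 439 (mod 989)
247 = 128 + 64 + 32 + 16 + 4 + 2 + 1 in binary powers of 2.
So 3^247 ≡ 439 · 685 · 744 · 496 · 81 · 9 · 3 ≡ 450 (mod 989).
Squaring chain: 450 → 744; never reaches −1, so base 3 is a Miller–Rabin witness that 989 is composite.

450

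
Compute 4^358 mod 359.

4^1 ≡ 4 (mod 359)
4^2 ≡ 4^2 = 16 ≡ 16 (mod 359)
4^4 ≡ 16^2 = 256 ≡ 256 (mod 359)
4^8 ≡ 256^2 = 65536 ≡ 198 (mod 359)
4^16 ≡ 198^2 = 39204 ≡ 73 (mod 359)
4^32 ≡ 73^2 = 5329 ≡ 303 (mod 359)
4^64 ≡ 303^2 = 91809 ≡ 264 (mod 359)
4^128 ≡ 264^2 = 69696 ≡ 50 (mod 359)
4^256 ≡ 50^2 = 2500 ≡ 346 (mod 359)
358 = 256 + 64 + 32 + 4 + 2 in binary powers of 2.
So 4^358 ≡ 346 · 264 · 303 · 256 · 16 ≡ 1 (mod 359).
Since the result is 1, base 4 gives no evidence that 359 is composite.

1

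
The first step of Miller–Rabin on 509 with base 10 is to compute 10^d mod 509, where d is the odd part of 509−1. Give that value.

509 − 1 = 508 = 2^2 · 127, so d = 127.
10^1 ≡ 10 (mod 509)
10^2 ≡ 10^2 = 100 ≡ 100 (mod 509)
10^4 ≡ 100^2 = 10000 ≡ 329 (mod 509)
10^8 ≡ 329^2 = 108241 ≡ 333 (mod 509)
10^16 ≡ 333^2 = 110889 ≡ 436 (mod 509)
10^32 ≡ 436^2 = 190096 ≡ 239 (mod 509)
10^64 ≡ 239^2 = 57121 ≡ 113 (mod 509)
127 = 64 + 32 + 16 + 8 + 4 + 2 + 1 in binary powers of 2.
So 10^127 ≡ 113 · 239 · 436 · 333 · 329 · 100 · 10 ≡ 208 (mod 509).
Squaring chain: 208 → 508; reaches −1, so base 10 does not prove 509 composite.

208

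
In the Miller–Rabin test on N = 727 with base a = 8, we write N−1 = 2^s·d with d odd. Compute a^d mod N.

727 − 1 = 726 = 2^1 · 363, so d = 363.
8^1 ≡ 8 (mod 727)
8^2 ≡ 8^2 = 64 ≡ 64 (mod 727)
8^4 ≡ 64^2 = 4096 ≡ 461 (mod 727)
8^8 ≡ 461^2 = 212521 ≡ 237 (mod 727)
8^16 ≡ 237^2 = 56169 ≡ 190 (mod 727)
8^32 ≡ 190^2 = 36100 ≡ 477 (mod 727)
8^64 ≡ 477^2 = 227529 ≡ 705 (mod 727)
8^128 ≡ 705^2 = 497025 ≡ 484 (mod 727)
8^256 ≡ 484^2 = 234256 ≡ 162 (mod 727)
363 = 256 + 64 + 32 + 8 + 2 + 1 in binary powers of 2.
So 8^363 ≡ 162 · 705 · 477 · 237 · 64 · 8 ≡ 1 (mod 727).
Since 8^d ≡ 1 (mod 727), base 8 does not prove 727 composite.

1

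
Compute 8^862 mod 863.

8^1 ≡ 8 (mod 863)
8^2 ≡ 8^2 = 64 ≡ 64 (mod 863)
8^4 ≡ 64^2 = 4096 ≡ 644 (mod 863)
8^8 ≡ 644^2 = 414736 ≡ 496 (mod 863)
8^16 ≡ 496^2 = 246016 ≡ 61 (mod 863)
8^32 ≡ 61^2 = 3721 ≡ 269 (mod 863)
8^64 ≡ 269^2 = 72361 ≡ 732 (mod 863)
8^128 ≡ 732^2 = 535824 ≡ 764 (mod 863)
8^256 ≡ 764^2 = 583696 ≡ 308 (mod 863)
8^512 ≡ 308^2 = 94864 ≡ 797 (mod 863)
862 = 512 + 256 + 64 + 16 + 8 + 4 + 2 in binary powers of 2.
So 8^862 ≡ 797 · 308 · 732 · 61 · 496 · 644 · 64 ≡ 1 (mod 863).
Since the result is 1, base 8 gives no evidence that 863 is composite.

1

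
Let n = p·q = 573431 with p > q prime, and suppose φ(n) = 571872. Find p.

967

φ(n) = (p−1)(q−1) = n − (p+q) + 1, so p + q = 573431 − 571872 + 1 = 1560.
p and q are the roots of t² − 1560t + 573431 = 0.
Discriminant: 1560² − 4·573431 = 2433600 − 2293724 = 139876; √139876 = 374.
q = (1560 − 374)/2 = 593, p = (1560 + 374)/2 = 967.
Check: 593 · 967 = 573431.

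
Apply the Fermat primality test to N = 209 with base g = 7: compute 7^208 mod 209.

7^1 ≡ 7 (mod 209)
7^2 ≡ 7^2 = 49 ≡ 49 (mod 209)
7^4 ≡ 49^2 = 2401 ≡ 102 (mod 209)
7^8 ≡ 102^2 = 10404 ≡ 163 (mod 209)
7^16 ≡ 163^2 = 26569 ≡ 26 (mod 209)
7^32 ≡ 26^2 = 676 ≡ 49 (mod 209)
7^64 ≡ 49^2 = 2401 ≡ 102 (mod 209)
7^128 ≡ 102^2 = 10404 ≡ 163 (mod 209)
208 = 128 + 64 + 16 in binary powers of 2.
So 7^208 ≡ 163 · 102 · 26 ≡ 64 (mod 209).
Since 64 ≠ 1, base 7 is a Fermat witness: 209 is composite.

64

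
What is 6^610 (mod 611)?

225

6^1 ≡ 6 (mod 611)
6^2 ≡ 6^2 = 36 ≡ 36 (mod 611)
6^4 ≡ 36^2 = 1296 ≡ 74 (mod 611)
6^8 ≡ 74^2 = 5476 ≡ 588 (mod 611)
6^16 ≡ 588^2 = 345744 ≡ 529 (mod 611)
6^32 ≡ 529^2 = 279841 ≡ 3 (mod 611)
6^64 ≡ 3^2 = 9 ≡ 9 (mod 611)
6^128 ≡ 9^2 = 81 ≡ 81 (mod 611)
6^256 ≡ 81^2 = 6561 ≡ 451 (mod 611)
6^512 ≡ 451^2 = 203401 ≡ 549 (mod 611)
610 = 512 + 64 + 32 + 2 in binary powers of 2.
So 6^610 ≡ 549 · 9 · 3 · 36 ≡ 225 (mod 611).
Since 225 ≠ 1, base 6 is a Fermat witness: 611 is composite.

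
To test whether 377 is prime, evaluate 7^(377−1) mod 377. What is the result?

74

7^1 ≡ 7 (mod 377)
7^2 ≡ 7^2 = 49 ≡ 49 (mod 377)
7^4 ≡ 49^2 = 2401 ≡ 139 (mod 377)
7^8 ≡ 139^2 = 19321 ≡ 94 (mod 377)
7^16 ≡ 94^2 = 8836 ≡ 165 (mod 377)
7^32 ≡ 165^2 = 27225 ≡ 81 (mod 377)
7^64 ≡ 81^2 = 6561 ≡ 152 (mod 377)
7^128 ≡ 152^2 = 23104 ≡ 107 (mod 377)
7^256 ≡ 107^2 = 11449 ≡ 139 (mod 377)
376 = 256 + 64 + 32 + 16 + 8 in binary powers of 2.
So 7^376 ≡ 139 · 152 · 81 · 165 · 94 ≡ 74 (mod 377).
Since 74 ≠ 1, base 7 is a Fermat witness: 377 is composite.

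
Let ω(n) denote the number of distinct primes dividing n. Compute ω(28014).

5

28014 = 2 · 14007
14007 = 3 · 4669
4669 = 7 · 667
667 = 23 · 29
28014 = 2 · 3 · 7 · 23 · 29, which has 5 distinct prime factors.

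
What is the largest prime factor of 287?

287 = 7 · 41
41 is prime.
So 287 = 7 · 41; the largest prime factor is 41.

41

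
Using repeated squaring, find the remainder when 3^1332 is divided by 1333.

3^1 ≡ 3 (mod 1333)
3^2 ≡ 3^2 = 9 ≡ 9 (mod 1333)
3^4 ≡ 9^2 = 81 ≡ 81 (mod 1333)
3^8 ≡ 81^2 = 6561 ≡ 1229 (mod 1333)
3^16 ≡ 1229^2 = 1510441 ≡ 152 (mod 1333)
3^32 ≡ 152^2 = 23104 ≡ 443 (mod 1333)
3^64 ≡ 443^2 = 196249 ≡ 298 (mod 1333)
3^128 ≡ 298^2 = 88804 ≡ 826 (mod 1333)
3^256 ≡ 826^2 = 682276 ≡ 1113 (mod 1333)
3^512 ≡ 1113^2 = 1238769 ≡ 412 (mod 1333)
3^1024 ≡ 412^2 = 169744 ≡ 453 (mod 1333)
1332 = 1024 + 256 + 32 + 16 + 4 in binary powers of 2.
So 3^1332 ≡ 453 · 1113 · 443 · 152 · 81 ≡ 1000 (mod 1333).
Since 1000 ≠ 1, base 3 is a Fermat witness: 1333 is composite.

1000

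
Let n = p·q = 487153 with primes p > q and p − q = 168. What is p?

Since p = q + 168, we have 487153 = q(q + 168), so q² + 168q − 487153 = 0.
Discriminant: 168² + 4·487153 = 28224 + 1948612 = 1976836; √1976836 = 1406.
q = (−168 + 1406)/2 = 619, and p = q + 168 = 787.
Check: 619 · 787 = 487153.

787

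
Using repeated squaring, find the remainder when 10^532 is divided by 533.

510

10^1 ≡ 10 (mod 533)
10^2 ≡ 10^2 = 100 ≡ 100 (mod 533)
10^4 ≡ 100^2 = 10000 ≡ 406 (mod 533)
10^8 ≡ 406^2 = 164836 ≡ 139 (mod 533)
10^16 ≡ 139^2 = 19321 ≡ 133 (mod 533)
10^32 ≡ 133^2 = 17689 ≡ 100 (mod 533)
10^64 ≡ 100^2 = 10000 ≡ 406 (mod 533)
10^128 ≡ 406^2 = 164836 ≡ 139 (mod 533)
10^256 ≡ 139^2 = 19321 ≡ 133 (mod 533)
10^512 ≡ 133^2 = 17689 ≡ 100 (mod 533)
532 = 512 + 16 + 4 in binary powers of 2.
So 10^532 ≡ 100 · 133 · 406 ≡ 510 (mod 533).
Since 510 ≠ 1, base 10 is a Fermat witness: 533 is composite.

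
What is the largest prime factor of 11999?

71

11999 = 13 · 923
923 = 13 · 71
71 is prime.
So 11999 = 13^2 · 71; the largest prime factor is 71.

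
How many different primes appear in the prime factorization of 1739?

2

1739 = 37 · 47
1739 = 37 · 47, which has 2 distinct prime factors.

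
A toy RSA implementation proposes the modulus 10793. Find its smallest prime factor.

10793 is odd.
Digit sum 20, not divisible by 3.
Ends in 3: not divisible by 5.
7: 10793 = 7·1541 + 6
11: 10793 = 11·981 + 2
13: 10793 = 13·830 + 3
17: 10793 = 17·634 + 15
19: 10793 = 19·568 + 1
23: 10793 = 23·469 + 6
29: 10793 = 29·372 + 5
31: 10793 = 31·348 + 5
37: 10793 = 37·291 + 26
41: 10793 = 41·263 + 10
43: 10793 = 43·251

43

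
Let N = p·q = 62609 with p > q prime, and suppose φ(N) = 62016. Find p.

457

φ(n) = (p−1)(q−1) = n − (p+q) + 1, so p + q = 62609 − 62016 + 1 = 594.
p and q are the roots of t² − 594t + 62609 = 0.
Discriminant: 594² − 4·62609 = 352836 − 250436 = 102400; √102400 = 320.
q = (594 − 320)/2 = 137, p = (594 + 320)/2 = 457.
Check: 137 · 457 = 62609.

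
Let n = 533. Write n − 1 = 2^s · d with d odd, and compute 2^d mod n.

533 − 1 = 532 = 2^2 · 133, so d = 133.
2^1 ≡ 2 (mod 533)
2^2 ≡ 2^2 = 4 ≡ 4 (mod 533)
2^4 ≡ 4^2 = 16 ≡ 16 (mod 533)
2^8 ≡ 16^2 = 256 ≡ 256 (mod 533)
2^16 ≡ 256^2 = 65536 ≡ 510 (mod 533)
2^32 ≡ 510^2 = 260100 ≡ 529 (mod 533)
2^64 ≡ 529^2 = 279841 ≡ 16 (mod 533)
2^128 ≡ 16^2 = 256 ≡ 256 (mod 533)
133 = 128 + 4 + 1 in binary powers of 2.
So 2^133 ≡ 256 · 16 · 2 ≡ 197 (mod 533).
Squaring chain: 197 → 433; never reaches −1, so base 2 is a Miller–Rabin witness that 533 is composite.

197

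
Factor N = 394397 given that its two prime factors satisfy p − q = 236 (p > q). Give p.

Since p = q + 236, we have 394397 = q(q + 236), so q² + 236q − 394397 = 0.
Discriminant: 236² + 4·394397 = 55696 + 1577588 = 1633284; √1633284 = 1278.
q = (−236 + 1278)/2 = 521, and p = q + 236 = 757.
Check: 521 · 757 = 394397.

757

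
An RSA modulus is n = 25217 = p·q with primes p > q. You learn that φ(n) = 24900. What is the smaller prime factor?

φ(n) = (p−1)(q−1) = n − (p+q) + 1, so p + q = 25217 − 24900 + 1 = 318.
p and q are the roots of t² − 318t + 25217 = 0.
Discriminant: 318² − 4·25217 = 101124 − 100868 = 256; √256 = 16.
q = (318 − 16)/2 = 151, p = (318 + 16)/2 = 167.
Check: 151 · 167 = 25217.

151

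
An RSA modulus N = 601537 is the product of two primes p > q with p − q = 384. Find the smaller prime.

Since p = q + 384, we have 601537 = q(q + 384), so q² + 384q − 601537 = 0.
Discriminant: 384² + 4·601537 = 147456 + 2406148 = 2553604; √2553604 = 1598.
q = (−384 + 1598)/2 = 607, and p = q + 384 = 991.
Check: 607 · 991 = 601537.

607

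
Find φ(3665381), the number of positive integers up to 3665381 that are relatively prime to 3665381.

3592512

Factor: 3665381 = 113 · 163 · 199.
φ(3665381) = (113−1) · (163−1) · (199−1) = 112 · 162 · 198 = 3592512.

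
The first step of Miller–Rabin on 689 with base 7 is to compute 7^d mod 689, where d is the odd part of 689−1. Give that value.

461

689 − 1 = 688 = 2^4 · 43, so d = 43.
7^1 ≡ 7 (mod 689)
7^2 ≡ 7^2 = 49 ≡ 49 (mod 689)
7^4 ≡ 49^2 = 2401 ≡ 334 (mod 689)
7^8 ≡ 334^2 = 111556 ≡ 627 (mod 689)
7^16 ≡ 627^2 = 393129 ≡ 399 (mod 689)
7^32 ≡ 399^2 = 159201 ≡ 42 (mod 689)
43 = 32 + 8 + 2 + 1 in binary powers of 2.
So 7^43 ≡ 42 · 627 · 49 · 7 ≡ 461 (mod 689).
Squaring chain: 461 → 309 → 399 → 42; never reaches −1, so base 7 is a Miller–Rabin witness that 689 is composite.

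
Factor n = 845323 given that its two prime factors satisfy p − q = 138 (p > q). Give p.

991

Since p = q + 138, we have 845323 = q(q + 138), so q² + 138q − 845323 = 0.
Discriminant: 138² + 4·845323 = 19044 + 3381292 = 3400336; √3400336 = 1844.
q = (−138 + 1844)/2 = 853, and p = q + 138 = 991.
Check: 853 · 991 = 845323.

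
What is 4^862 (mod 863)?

4^1 ≡ 4 (mod 863)
4^2 ≡ 4^2 = 16 ≡ 16 (mod 863)
4^4 ≡ 16^2 = 256 ≡ 256 (mod 863)
4^8 ≡ 256^2 = 65536 ≡ 811 (mod 863)
4^16 ≡ 811^2 = 657721 ≡ 115 (mod 863)
4^32 ≡ 115^2 = 13225 ≡ 280 (mod 863)
4^64 ≡ 280^2 = 78400 ≡ 730 (mod 863)
4^128 ≡ 730^2 = 532900 ≡ 429 (mod 863)
4^256 ≡ 429^2 = 184041 ≡ 222 (mod 863)
4^512 ≡ 222^2 = 49284 ≡ 93 (mod 863)
862 = 512 + 256 + 64 + 16 + 8 + 4 + 2 in binary powers of 2.
So 4^862 ≡ 93 · 222 · 730 · 115 · 811 · 256 · 16 ≡ 1 (mod 863).
Since the result is 1, base 4 gives no evidence that 863 is composite.

1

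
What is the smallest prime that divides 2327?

13

2327 is odd.
Digit sum 14, not divisible by 3.
Ends in 7: not divisible by 5.
7: 2327 = 7·332 + 3
11: 2327 = 11·211 + 6
13: 2327 = 13·179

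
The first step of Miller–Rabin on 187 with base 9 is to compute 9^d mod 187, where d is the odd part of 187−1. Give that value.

25

187 − 1 = 186 = 2^1 · 93, so d = 93.
9^1 ≡ 9 (mod 187)
9^2 ≡ 9^2 = 81 ≡ 81 (mod 187)
9^4 ≡ 81^2 = 6561 ≡ 16 (mod 187)
9^8 ≡ 16^2 = 256 ≡ 69 (mod 187)
9^16 ≡ 69^2 = 4761 ≡ 86 (mod 187)
9^32 ≡ 86^2 = 7396 ≡ 103 (mod 187)
9^64 ≡ 103^2 = 10609 ≡ 137 (mod 187)
93 = 64 + 16 + 8 + 4 + 1 in binary powers of 2.
So 9^93 ≡ 137 · 86 · 69 · 16 · 9 ≡ 25 (mod 187).
Squaring chain: 25; never reaches −1, so base 9 is a Miller–Rabin witness that 187 is composite.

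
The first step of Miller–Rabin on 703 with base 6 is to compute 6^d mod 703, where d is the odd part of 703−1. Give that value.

438

703 − 1 = 702 = 2^1 · 351, so d = 351.
6^1 ≡ 6 (mod 703)
6^2 ≡ 6^2 = 36 ≡ 36 (mod 703)
6^4 ≡ 36^2 = 1296 ≡ 593 (mod 703)
6^8 ≡ 593^2 = 351649 ≡ 149 (mod 703)
6^16 ≡ 149^2 = 22201 ≡ 408 (mod 703)
6^32 ≡ 408^2 = 166464 ≡ 556 (mod 703)
6^64 ≡ 556^2 = 309136 ≡ 519 (mod 703)
6^128 ≡ 519^2 = 269361 ≡ 112 (mod 703)
6^256 ≡ 112^2 = 12544 ≡ 593 (mod 703)
351 = 256 + 64 + 16 + 8 + 4 + 2 + 1 in binary powers of 2.
So 6^351 ≡ 593 · 519 · 408 · 149 · 593 · 36 · 6 ≡ 438 (mod 703).
Squaring chain: 438; never reaches −1, so base 6 is a Miller–Rabin witness that 703 is composite.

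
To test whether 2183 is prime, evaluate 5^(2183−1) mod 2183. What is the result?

5^1 ≡ 5 (mod 2183)
5^2 ≡ 5^2 = 25 ≡ 25 (mod 2183)
5^4 ≡ 25^2 = 625 ≡ 625 (mod 2183)
5^8 ≡ 625^2 = 390625 ≡ 2051 (mod 2183)
5^16 ≡ 2051^2 = 4206601 ≡ 2143 (mod 2183)
5^32 ≡ 2143^2 = 4592449 ≡ 1600 (mod 2183)
5^64 ≡ 1600^2 = 2560000 ≡ 1524 (mod 2183)
5^128 ≡ 1524^2 = 2322576 ≡ 2047 (mod 2183)
5^256 ≡ 2047^2 = 4190209 ≡ 1032 (mod 2183)
5^512 ≡ 1032^2 = 1065024 ≡ 1903 (mod 2183)
5^1024 ≡ 1903^2 = 3621409 ≡ 1995 (mod 2183)
5^2048 ≡ 1995^2 = 3980025 ≡ 416 (mod 2183)
2182 = 2048 + 128 + 4 + 2 in binary powers of 2.
So 5^2182 ≡ 416 · 2047 · 625 · 25 ≡ 1484 (mod 2183).
Since 1484 ≠ 1, base 5 is a Fermat witness: 2183 is composite.

1484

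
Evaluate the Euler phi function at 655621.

Factor: 655621 = 43 · 79 · 193.
φ(655621) = (43−1) · (79−1) · (193−1) = 42 · 78 · 192 = 628992.

628992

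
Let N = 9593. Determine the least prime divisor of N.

53

9593 is odd.
Digit sum 26, not divisible by 3.
Ends in 3: not divisible by 5.
7: 9593 = 7·1370 + 3
11: 9593 = 11·872 + 1
13: 9593 = 13·737 + 12
17: 9593 = 17·564 + 5
19: 9593 = 19·504 + 17
23: 9593 = 23·417 + 2
29: 9593 = 29·330 + 23
31: 9593 = 31·309 + 14
37: 9593 = 37·259 + 10
41: 9593 = 41·233 + 40
43: 9593 = 43·223 + 4
47: 9593 = 47·204 + 5
53: 9593 = 53·181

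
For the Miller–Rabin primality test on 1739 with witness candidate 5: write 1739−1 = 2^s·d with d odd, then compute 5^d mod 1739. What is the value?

1739 − 1 = 1738 = 2^1 · 869, so d = 869.
5^1 ≡ 5 (mod 1739)
5^2 ≡ 5^2 = 25 ≡ 25 (mod 1739)
5^4 ≡ 25^2 = 625 ≡ 625 (mod 1739)
5^8 ≡ 625^2 = 390625 ≡ 1089 (mod 1739)
5^16 ≡ 1089^2 = 1185921 ≡ 1662 (mod 1739)
5^32 ≡ 1662^2 = 2762244 ≡ 712 (mod 1739)
5^64 ≡ 712^2 = 506944 ≡ 895 (mod 1739)
5^128 ≡ 895^2 = 801025 ≡ 1085 (mod 1739)
5^256 ≡ 1085^2 = 1177225 ≡ 1661 (mod 1739)
5^512 ≡ 1661^2 = 2758921 ≡ 867 (mod 1739)
869 = 512 + 256 + 64 + 32 + 4 + 1 in binary powers of 2.
So 5^869 ≡ 867 · 1661 · 895 · 712 · 625 · 5 ≡ 609 (mod 1739).
Squaring chain: 609; never reaches −1, so base 5 is a Miller–Rabin witness that 1739 is composite.

609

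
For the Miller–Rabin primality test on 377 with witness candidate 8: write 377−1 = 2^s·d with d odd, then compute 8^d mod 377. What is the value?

377 − 1 = 376 = 2^3 · 47, so d = 47.
8^1 ≡ 8 (mod 377)
8^2 ≡ 8^2 = 64 ≡ 64 (mod 377)
8^4 ≡ 64^2 = 4096 ≡ 326 (mod 377)
8^8 ≡ 326^2 = 106276 ≡ 339 (mod 377)
8^16 ≡ 339^2 = 114921 ≡ 313 (mod 377)
8^32 ≡ 313^2 = 97969 ≡ 326 (mod 377)
47 = 32 + 8 + 4 + 2 + 1 in binary powers of 2.
So 8^47 ≡ 326 · 339 · 326 · 64 · 8 ≡ 31 (mod 377).
Squaring chain: 31 → 207 → 248; never reaches −1, so base 8 is a Miller–Rabin witness that 377 is composite.

31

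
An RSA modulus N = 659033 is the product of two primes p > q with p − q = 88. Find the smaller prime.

769

Since p = q + 88, we have 659033 = q(q + 88), so q² + 88q − 659033 = 0.
Discriminant: 88² + 4·659033 = 7744 + 2636132 = 2643876; √2643876 = 1626.
q = (−88 + 1626)/2 = 769, and p = q + 88 = 857.
Check: 769 · 857 = 659033.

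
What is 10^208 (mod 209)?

10^1 ≡ 10 (mod 209)
10^2 ≡ 10^2 = 100 ≡ 100 (mod 209)
10^4 ≡ 100^2 = 10000 ≡ 177 (mod 209)
10^8 ≡ 177^2 = 31329 ≡ 188 (mod 209)
10^16 ≡ 188^2 = 35344 ≡ 23 (mod 209)
10^32 ≡ 23^2 = 529 ≡ 111 (mod 209)
10^64 ≡ 111^2 = 12321 ≡ 199 (mod 209)
10^128 ≡ 199^2 = 39601 ≡ 100 (mod 209)
208 = 128 + 64 + 16 in binary powers of 2.
So 10^208 ≡ 100 · 199 · 23 ≡ 199 (mod 209).
Since 199 ≠ 1, base 10 is a Fermat witness: 209 is composite.

199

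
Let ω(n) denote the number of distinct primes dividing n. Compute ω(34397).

3

34397 = 11 · 3127
3127 = 53 · 59
34397 = 11 · 53 · 59, which has 3 distinct prime factors.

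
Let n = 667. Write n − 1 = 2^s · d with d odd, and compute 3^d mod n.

667 − 1 = 666 = 2^1 · 333, so d = 333.
3^1 ≡ 3 (mod 667)
3^2 ≡ 3^2 = 9 ≡ 9 (mod 667)
3^4 ≡ 9^2 = 81 ≡ 81 (mod 667)
3^8 ≡ 81^2 = 6561 ≡ 558 (mod 667)
3^16 ≡ 558^2 = 311364 ≡ 542 (mod 667)
3^32 ≡ 542^2 = 293764 ≡ 284 (mod 667)
3^64 ≡ 284^2 = 80656 ≡ 616 (mod 667)
3^128 ≡ 616^2 = 379456 ≡ 600 (mod 667)
3^256 ≡ 600^2 = 360000 ≡ 487 (mod 667)
333 = 256 + 64 + 8 + 4 + 1 in binary powers of 2.
So 3^333 ≡ 487 · 616 · 558 · 81 · 3 ≡ 188 (mod 667).
Squaring chain: 188; never reaches −1, so base 3 is a Miller–Rabin witness that 667 is composite.

188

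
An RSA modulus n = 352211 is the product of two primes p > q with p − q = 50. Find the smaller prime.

569

Since p = q + 50, we have 352211 = q(q + 50), so q² + 50q − 352211 = 0.
Discriminant: 50² + 4·352211 = 2500 + 1408844 = 1411344; √1411344 = 1188.
q = (−50 + 1188)/2 = 569, and p = q + 50 = 619.
Check: 569 · 619 = 352211.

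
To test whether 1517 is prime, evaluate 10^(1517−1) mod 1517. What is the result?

10^1 ≡ 10 (mod 1517)
10^2 ≡ 10^2 = 100 ≡ 100 (mod 1517)
10^4 ≡ 100^2 = 10000 ≡ 898 (mod 1517)
10^8 ≡ 898^2 = 806404 ≡ 877 (mod 1517)
10^16 ≡ 877^2 = 769129 ≡ 10 (mod 1517)
10^32 ≡ 10^2 = 100 ≡ 100 (mod 1517)
10^64 ≡ 100^2 = 10000 ≡ 898 (mod 1517)
10^128 ≡ 898^2 = 806404 ≡ 877 (mod 1517)
10^256 ≡ 877^2 = 769129 ≡ 10 (mod 1517)
10^512 ≡ 10^2 = 100 ≡ 100 (mod 1517)
10^1024 ≡ 100^2 = 10000 ≡ 898 (mod 1517)
1516 = 1024 + 256 + 128 + 64 + 32 + 8 + 4 in binary powers of 2.
So 10^1516 ≡ 898 · 10 · 877 · 898 · 100 · 877 · 898 ≡ 10 (mod 1517).
Since 10 ≠ 1, base 10 is a Fermat witness: 1517 is composite.

10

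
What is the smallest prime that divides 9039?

9039 is odd.
Digit sum 21, divisible by 3.

3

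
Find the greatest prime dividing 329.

329 = 7 · 47
47 is prime.
So 329 = 7 · 47; the largest prime factor is 47.

47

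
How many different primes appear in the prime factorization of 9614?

4

9614 = 2 · 4807
4807 = 11 · 437
437 = 19 · 23
9614 = 2 · 11 · 19 · 23, which has 4 distinct prime factors.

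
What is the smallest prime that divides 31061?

31061 is odd.
Digit sum 11, not divisible by 3.
Ends in 1: not divisible by 5.
7: 31061 = 7·4437 + 2
11: 31061 = 11·2823 + 8
13: 31061 = 13·2389 + 4
17: 31061 = 17·1827 + 2
19: 31061 = 19·1634 + 15
23: 31061 = 23·1350 + 11
29: 31061 = 29·1071 + 2
31: 31061 = 31·1001 + 30
37: 31061 = 37·839 + 18
41: 31061 = 41·757 + 24
43: 31061 = 43·722 + 15
47: 31061 = 47·660 + 41
53: 31061 = 53·586 + 3
59: 31061 = 59·526 + 27
61: 31061 = 61·509 + 12
67: 31061 = 67·463 + 40
71: 31061 = 71·437 + 34
73: 31061 = 73·425 + 36
79: 31061 = 79·393 + 14
83: 31061 = 83·374 + 19
89: 31061 = 89·349

89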